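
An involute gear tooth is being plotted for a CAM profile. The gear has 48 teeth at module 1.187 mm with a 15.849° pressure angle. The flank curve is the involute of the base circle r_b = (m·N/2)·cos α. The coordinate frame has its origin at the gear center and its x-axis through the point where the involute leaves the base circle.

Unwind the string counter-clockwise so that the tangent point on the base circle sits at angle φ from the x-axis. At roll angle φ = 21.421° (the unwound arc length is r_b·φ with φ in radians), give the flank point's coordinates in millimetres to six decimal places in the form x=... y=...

x=29.253902 y=0.470736

pitch radius r_p = m·N/2 = 1.187·48/2 = 28.488000
base radius r_b = r_p·cos α = 28.488000·cos 15.849° = 27.405023
roll angle φ = 21.421° = 0.37386698 rad
x = r_b·(cos φ + φ·sin φ) = 27.405023·(0.93092202 + 0.37386698·0.36521801) = 29.253902
y = r_b·(sin φ − φ·cos φ) = 27.405023·(0.36521801 − 0.37386698·0.93092202) = 0.470736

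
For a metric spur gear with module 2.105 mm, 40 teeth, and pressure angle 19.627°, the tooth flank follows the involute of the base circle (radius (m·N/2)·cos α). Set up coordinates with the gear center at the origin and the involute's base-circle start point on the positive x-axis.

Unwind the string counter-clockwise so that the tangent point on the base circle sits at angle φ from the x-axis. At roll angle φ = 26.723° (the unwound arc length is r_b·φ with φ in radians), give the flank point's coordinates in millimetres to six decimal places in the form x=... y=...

x=43.735245 y=1.312128

pitch radius r_p = m·N/2 = 2.105·40/2 = 42.100000
base radius r_b = r_p·cos α = 42.100000·cos 19.627° = 39.653959
roll angle φ = 26.723° = 0.46640434 rad
x = r_b·(cos φ + φ·sin φ) = 39.653959·(0.89319095 + 0.46640434·0.44967758) = 43.735245
y = r_b·(sin φ − φ·cos φ) = 39.653959·(0.44967758 − 0.46640434·0.89319095) = 1.312128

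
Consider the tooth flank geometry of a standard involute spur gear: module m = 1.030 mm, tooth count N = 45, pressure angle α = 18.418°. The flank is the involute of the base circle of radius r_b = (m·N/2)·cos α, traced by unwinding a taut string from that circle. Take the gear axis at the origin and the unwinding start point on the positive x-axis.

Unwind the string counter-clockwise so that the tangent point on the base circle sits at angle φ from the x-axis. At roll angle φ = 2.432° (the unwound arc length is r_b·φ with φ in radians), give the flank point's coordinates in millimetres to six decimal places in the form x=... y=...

x=22.007701 y=0.000560

pitch radius r_p = m·N/2 = 1.030·45/2 = 23.175000
base radius r_b = r_p·cos α = 23.175000·cos 18.418° = 21.987902
roll angle φ = 2.432° = 0.04244641 rad
x = r_b·(cos φ + φ·sin φ) = 21.987902·(0.99909929 + 0.04244641·0.04243366) = 22.007701
y = r_b·(sin φ − φ·cos φ) = 21.987902·(0.04243366 − 0.04244641·0.99909929) = 0.000560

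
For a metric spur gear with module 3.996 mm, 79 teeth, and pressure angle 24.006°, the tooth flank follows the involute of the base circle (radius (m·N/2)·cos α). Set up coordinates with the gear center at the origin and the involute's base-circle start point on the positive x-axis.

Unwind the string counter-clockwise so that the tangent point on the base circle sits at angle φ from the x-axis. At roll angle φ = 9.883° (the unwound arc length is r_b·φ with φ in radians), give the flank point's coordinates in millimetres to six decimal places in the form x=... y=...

pitch radius r_p = m·N/2 = 3.996·79/2 = 157.842000
base radius r_b = r_p·cos α = 157.842000·cos 24.006° = 144.189118
roll angle φ = 9.883° = 0.17249089 rad
x = r_b·(cos φ + φ·sin φ) = 144.189118·(0.98516030 + 0.17249089·0.17163680) = 146.318226
y = r_b·(sin φ − φ·cos φ) = 144.189118·(0.17163680 − 0.17249089·0.98516030) = 0.245933

x=146.318226 y=0.245933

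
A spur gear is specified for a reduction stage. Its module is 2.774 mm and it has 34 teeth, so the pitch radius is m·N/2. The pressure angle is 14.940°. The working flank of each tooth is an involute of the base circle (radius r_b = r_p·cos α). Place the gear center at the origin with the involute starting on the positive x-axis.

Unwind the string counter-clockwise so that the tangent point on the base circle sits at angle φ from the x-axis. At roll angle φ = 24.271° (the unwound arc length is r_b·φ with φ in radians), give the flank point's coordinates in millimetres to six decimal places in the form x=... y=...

pitch radius r_p = m·N/2 = 2.774·34/2 = 47.158000
base radius r_b = r_p·cos α = 47.158000·cos 14.940° = 45.563887
roll angle φ = 24.271° = 0.42360886 rad
x = r_b·(cos φ + φ·sin φ) = 45.563887·(0.91161145 + 0.42360886·0.41105300) = 49.470404
y = r_b·(sin φ − φ·cos φ) = 45.563887·(0.41105300 − 0.42360886·0.91161145) = 1.133917

x=49.470404 y=1.133917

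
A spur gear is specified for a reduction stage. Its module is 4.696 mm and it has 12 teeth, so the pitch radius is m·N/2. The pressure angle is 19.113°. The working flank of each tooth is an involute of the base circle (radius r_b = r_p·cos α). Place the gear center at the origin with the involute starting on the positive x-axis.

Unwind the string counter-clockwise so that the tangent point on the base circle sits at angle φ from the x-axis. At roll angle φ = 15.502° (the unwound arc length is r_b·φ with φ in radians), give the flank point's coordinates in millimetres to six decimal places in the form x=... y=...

x=27.579464 y=0.174480

pitch radius r_p = m·N/2 = 4.696·12/2 = 28.176000
base radius r_b = r_p·cos α = 28.176000·cos 19.113° = 26.622788
roll angle φ = 15.502° = 0.27056094 rad
x = r_b·(cos φ + φ·sin φ) = 26.622788·(0.96362112 + 0.27056094·0.26727201) = 27.579464
y = r_b·(sin φ − φ·cos φ) = 26.622788·(0.26727201 − 0.27056094·0.96362112) = 0.174480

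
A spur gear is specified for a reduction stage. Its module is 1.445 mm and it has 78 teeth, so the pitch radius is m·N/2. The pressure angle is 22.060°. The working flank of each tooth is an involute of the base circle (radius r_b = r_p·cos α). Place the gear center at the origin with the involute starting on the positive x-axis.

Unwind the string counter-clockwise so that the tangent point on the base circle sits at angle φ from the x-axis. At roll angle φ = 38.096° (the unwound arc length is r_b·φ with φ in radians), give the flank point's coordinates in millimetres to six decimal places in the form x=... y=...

x=62.529406 y=4.894863

pitch radius r_p = m·N/2 = 1.445·78/2 = 56.355000
base radius r_b = r_p·cos α = 56.355000·cos 22.060° = 52.229310
roll angle φ = 38.096° = 0.66490063 rad
x = r_b·(cos φ + φ·sin φ) = 52.229310·(0.78697810 + 0.66490063·0.61698094) = 62.529406
y = r_b·(sin φ − φ·cos φ) = 52.229310·(0.61698094 − 0.66490063·0.78697810) = 4.894863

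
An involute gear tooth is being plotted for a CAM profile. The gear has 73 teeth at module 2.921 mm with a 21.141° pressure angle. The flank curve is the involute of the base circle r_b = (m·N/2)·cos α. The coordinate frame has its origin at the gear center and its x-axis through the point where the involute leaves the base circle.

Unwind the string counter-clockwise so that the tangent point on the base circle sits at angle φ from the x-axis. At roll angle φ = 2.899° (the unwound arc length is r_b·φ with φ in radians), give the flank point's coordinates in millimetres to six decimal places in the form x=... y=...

pitch radius r_p = m·N/2 = 2.921·73/2 = 106.616500
base radius r_b = r_p·cos α = 106.616500·cos 21.141° = 99.440750
roll angle φ = 2.899° = 0.05059710 rad
x = r_b·(cos φ + φ·sin φ) = 99.440750·(0.99872024 + 0.05059710·0.05057551) = 99.567956
y = r_b·(sin φ − φ·cos φ) = 99.440750·(0.05057551 − 0.05059710·0.99872024) = 0.004292

x=99.567956 y=0.004292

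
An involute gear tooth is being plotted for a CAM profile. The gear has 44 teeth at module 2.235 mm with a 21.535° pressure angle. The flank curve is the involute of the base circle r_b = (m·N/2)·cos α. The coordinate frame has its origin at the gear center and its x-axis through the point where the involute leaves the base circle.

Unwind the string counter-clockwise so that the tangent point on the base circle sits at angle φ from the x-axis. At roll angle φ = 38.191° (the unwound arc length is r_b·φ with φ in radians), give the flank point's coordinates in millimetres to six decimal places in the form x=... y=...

x=54.797195 y=4.317652

pitch radius r_p = m·N/2 = 2.235·44/2 = 49.170000
base radius r_b = r_p·cos α = 49.170000·cos 21.535° = 45.737615
roll angle φ = 38.191° = 0.66655869 rad
x = r_b·(cos φ + φ·sin φ) = 45.737615·(0.78595402 + 0.66655869·0.61828495) = 54.797195
y = r_b·(sin φ − φ·cos φ) = 45.737615·(0.61828495 − 0.66655869·0.78595402) = 4.317652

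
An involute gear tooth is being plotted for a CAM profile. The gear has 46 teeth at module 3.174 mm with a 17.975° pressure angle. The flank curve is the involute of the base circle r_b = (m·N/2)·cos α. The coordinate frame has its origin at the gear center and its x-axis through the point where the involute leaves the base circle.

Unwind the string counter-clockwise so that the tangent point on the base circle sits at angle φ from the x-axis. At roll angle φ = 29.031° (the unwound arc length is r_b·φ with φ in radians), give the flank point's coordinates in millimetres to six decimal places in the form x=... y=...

pitch radius r_p = m·N/2 = 3.174·46/2 = 73.002000
base radius r_b = r_p·cos α = 73.002000·cos 17.975° = 69.438864
roll angle φ = 29.031° = 0.50668654 rad
x = r_b·(cos φ + φ·sin φ) = 69.438864·(0.87435727 + 0.50668654·0.48528276) = 77.788437
y = r_b·(sin φ − φ·cos φ) = 69.438864·(0.48528276 − 0.50668654·0.87435727) = 2.934327

x=77.788437 y=2.934327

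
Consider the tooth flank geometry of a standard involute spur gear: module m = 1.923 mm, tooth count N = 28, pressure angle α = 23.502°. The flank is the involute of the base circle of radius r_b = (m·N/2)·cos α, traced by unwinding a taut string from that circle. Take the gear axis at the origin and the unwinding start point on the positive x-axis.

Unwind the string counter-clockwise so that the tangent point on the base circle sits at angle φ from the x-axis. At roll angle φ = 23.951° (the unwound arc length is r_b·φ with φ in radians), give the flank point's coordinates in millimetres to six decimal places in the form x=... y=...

pitch radius r_p = m·N/2 = 1.923·28/2 = 26.922000
base radius r_b = r_p·cos α = 26.922000·cos 23.502° = 24.688717
roll angle φ = 23.951° = 0.41802381 rad
x = r_b·(cos φ + φ·sin φ) = 24.688717·(0.91389297 + 0.41802381·0.40595522) = 26.752494
y = r_b·(sin φ − φ·cos φ) = 24.688717·(0.40595522 − 0.41802381·0.91389297) = 0.590707

x=26.752494 y=0.590707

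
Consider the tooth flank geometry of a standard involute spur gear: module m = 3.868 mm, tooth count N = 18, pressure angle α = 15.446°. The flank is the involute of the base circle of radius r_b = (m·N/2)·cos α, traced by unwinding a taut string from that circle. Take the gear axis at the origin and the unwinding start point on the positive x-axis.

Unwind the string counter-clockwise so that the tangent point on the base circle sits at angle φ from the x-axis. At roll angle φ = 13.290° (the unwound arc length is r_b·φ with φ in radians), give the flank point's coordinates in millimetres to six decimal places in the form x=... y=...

pitch radius r_p = m·N/2 = 3.868·18/2 = 34.812000
base radius r_b = r_p·cos α = 34.812000·cos 15.446° = 33.554656
roll angle φ = 13.290° = 0.23195426 rad
x = r_b·(cos φ + φ·sin φ) = 33.554656·(0.97321901 + 0.23195426·0.22987988) = 34.445218
y = r_b·(sin φ − φ·cos φ) = 33.554656·(0.22987988 − 0.23195426·0.97321901) = 0.138835

x=34.445218 y=0.138835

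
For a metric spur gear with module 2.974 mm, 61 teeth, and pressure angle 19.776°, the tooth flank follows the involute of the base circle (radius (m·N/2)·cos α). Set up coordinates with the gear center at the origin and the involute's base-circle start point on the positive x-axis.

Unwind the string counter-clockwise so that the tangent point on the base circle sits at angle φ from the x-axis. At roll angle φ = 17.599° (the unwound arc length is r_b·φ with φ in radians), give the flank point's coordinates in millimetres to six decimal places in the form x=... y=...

x=89.289484 y=0.816794

pitch radius r_p = m·N/2 = 2.974·61/2 = 90.707000
base radius r_b = r_p·cos α = 90.707000·cos 19.776° = 85.357335
roll angle φ = 17.599° = 0.30716050 rad
x = r_b·(cos φ + φ·sin φ) = 85.357335·(0.95319594 + 0.30716050·0.30235325) = 89.289484
y = r_b·(sin φ − φ·cos φ) = 85.357335·(0.30235325 − 0.30716050·0.95319594) = 0.816794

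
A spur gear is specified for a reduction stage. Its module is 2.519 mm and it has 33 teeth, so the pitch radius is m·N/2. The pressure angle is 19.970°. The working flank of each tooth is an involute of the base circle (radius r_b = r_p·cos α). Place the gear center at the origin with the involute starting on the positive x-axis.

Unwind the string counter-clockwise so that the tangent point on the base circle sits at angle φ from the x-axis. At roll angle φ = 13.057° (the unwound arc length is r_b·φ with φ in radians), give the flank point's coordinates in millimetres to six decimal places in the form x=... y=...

x=40.065581 y=0.153308

pitch radius r_p = m·N/2 = 2.519·33/2 = 41.563500
base radius r_b = r_p·cos α = 41.563500·cos 19.970° = 39.064352
roll angle φ = 13.057° = 0.22788764 rad
x = r_b·(cos φ + φ·sin φ) = 39.064352·(0.97414579 + 0.22788764·0.22592028) = 40.065581
y = r_b·(sin φ − φ·cos φ) = 39.064352·(0.22592028 − 0.22788764·0.97414579) = 0.153308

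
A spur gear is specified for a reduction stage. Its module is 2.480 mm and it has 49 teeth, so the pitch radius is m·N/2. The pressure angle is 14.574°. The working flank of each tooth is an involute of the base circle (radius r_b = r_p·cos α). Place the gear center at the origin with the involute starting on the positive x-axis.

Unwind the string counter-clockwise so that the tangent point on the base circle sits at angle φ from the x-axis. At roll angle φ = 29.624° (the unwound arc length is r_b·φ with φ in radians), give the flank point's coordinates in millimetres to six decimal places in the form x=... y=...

pitch radius r_p = m·N/2 = 2.480·49/2 = 60.760000
base radius r_b = r_p·cos α = 60.760000·cos 14.574° = 58.804953
roll angle φ = 29.624° = 0.51703634 rad
x = r_b·(cos φ + φ·sin φ) = 58.804953·(0.86928795 + 0.51703634·0.49430604) = 66.147465
y = r_b·(sin φ − φ·cos φ) = 58.804953·(0.49430604 − 0.51703634·0.86928795) = 2.637554

x=66.147465 y=2.637554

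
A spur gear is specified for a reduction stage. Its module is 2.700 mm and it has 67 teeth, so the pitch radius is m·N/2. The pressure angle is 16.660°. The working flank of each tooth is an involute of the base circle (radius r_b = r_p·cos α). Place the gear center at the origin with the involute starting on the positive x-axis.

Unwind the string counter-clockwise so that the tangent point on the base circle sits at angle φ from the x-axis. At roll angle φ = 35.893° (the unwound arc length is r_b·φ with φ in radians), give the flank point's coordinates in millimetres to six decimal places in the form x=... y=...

pitch radius r_p = m·N/2 = 2.700·67/2 = 90.450000
base radius r_b = r_p·cos α = 90.450000·cos 16.660° = 86.653169
roll angle φ = 35.893° = 0.62645103 rad
x = r_b·(cos φ + φ·sin φ) = 86.653169·(0.81011327 + 0.62645103·0.58627339) = 102.024128
y = r_b·(sin φ − φ·cos φ) = 86.653169·(0.58627339 − 0.62645103·0.81011327) = 6.826285

x=102.024128 y=6.826285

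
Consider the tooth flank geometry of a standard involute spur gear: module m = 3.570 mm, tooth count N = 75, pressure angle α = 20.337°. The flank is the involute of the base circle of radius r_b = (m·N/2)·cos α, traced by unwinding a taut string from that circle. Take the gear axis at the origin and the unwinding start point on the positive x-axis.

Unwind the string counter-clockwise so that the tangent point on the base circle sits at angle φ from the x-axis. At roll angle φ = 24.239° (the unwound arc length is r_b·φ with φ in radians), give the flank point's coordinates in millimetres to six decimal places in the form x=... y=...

x=136.265374 y=3.111784

pitch radius r_p = m·N/2 = 3.570·75/2 = 133.875000
base radius r_b = r_p·cos α = 133.875000·cos 20.337° = 125.529861
roll angle φ = 24.239° = 0.42305036 rad
x = r_b·(cos φ + φ·sin φ) = 125.529861·(0.91184088 + 0.42305036·0.41054380) = 136.265374
y = r_b·(sin φ − φ·cos φ) = 125.529861·(0.41054380 − 0.42305036·0.91184088) = 3.111784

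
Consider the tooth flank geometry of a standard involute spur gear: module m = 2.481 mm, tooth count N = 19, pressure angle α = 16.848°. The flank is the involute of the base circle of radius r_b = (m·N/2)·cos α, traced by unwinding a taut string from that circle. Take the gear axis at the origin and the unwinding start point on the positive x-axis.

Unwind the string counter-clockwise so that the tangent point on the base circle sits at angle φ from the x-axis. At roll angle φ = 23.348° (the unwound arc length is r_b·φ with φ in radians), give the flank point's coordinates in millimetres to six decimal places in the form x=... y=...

pitch radius r_p = m·N/2 = 2.481·19/2 = 23.569500
base radius r_b = r_p·cos α = 23.569500·cos 16.848° = 22.557827
roll angle φ = 23.348° = 0.40749947 rad
x = r_b·(cos φ + φ·sin φ) = 22.557827·(0.91811469 + 0.40749947·0.39631480) = 24.353718
y = r_b·(sin φ − φ·cos φ) = 22.557827·(0.39631480 − 0.40749947·0.91811469) = 0.500413

x=24.353718 y=0.500413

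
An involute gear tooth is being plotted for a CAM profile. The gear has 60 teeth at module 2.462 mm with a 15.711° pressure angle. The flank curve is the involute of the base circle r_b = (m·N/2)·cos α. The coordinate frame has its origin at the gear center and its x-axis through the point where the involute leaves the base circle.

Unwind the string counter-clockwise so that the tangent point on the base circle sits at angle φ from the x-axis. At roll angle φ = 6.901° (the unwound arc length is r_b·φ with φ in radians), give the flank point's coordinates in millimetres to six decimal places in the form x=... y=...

x=71.614434 y=0.041351

pitch radius r_p = m·N/2 = 2.462·60/2 = 73.860000
base radius r_b = r_p·cos α = 73.860000·cos 15.711° = 71.100574
roll angle φ = 6.901° = 0.12044517 rad
x = r_b·(cos φ + φ·sin φ) = 71.100574·(0.99275524 + 0.12044517·0.12015417) = 71.614434
y = r_b·(sin φ − φ·cos φ) = 71.100574·(0.12015417 − 0.12044517·0.99275524) = 0.041351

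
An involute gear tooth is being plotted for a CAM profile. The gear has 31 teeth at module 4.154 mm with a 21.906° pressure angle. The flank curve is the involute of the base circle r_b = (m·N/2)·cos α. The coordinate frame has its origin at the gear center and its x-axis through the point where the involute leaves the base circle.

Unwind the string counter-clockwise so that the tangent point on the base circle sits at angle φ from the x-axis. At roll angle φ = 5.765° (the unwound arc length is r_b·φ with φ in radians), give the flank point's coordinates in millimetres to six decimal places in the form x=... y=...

pitch radius r_p = m·N/2 = 4.154·31/2 = 64.387000
base radius r_b = r_p·cos α = 64.387000·cos 21.906° = 59.738078
roll angle φ = 5.765° = 0.10061823 rad
x = r_b·(cos φ + φ·sin φ) = 59.738078·(0.99494225 + 0.10061823·0.10044854) = 60.039708
y = r_b·(sin φ − φ·cos φ) = 59.738078·(0.10044854 − 0.10061823·0.99494225) = 0.020264

x=60.039708 y=0.020264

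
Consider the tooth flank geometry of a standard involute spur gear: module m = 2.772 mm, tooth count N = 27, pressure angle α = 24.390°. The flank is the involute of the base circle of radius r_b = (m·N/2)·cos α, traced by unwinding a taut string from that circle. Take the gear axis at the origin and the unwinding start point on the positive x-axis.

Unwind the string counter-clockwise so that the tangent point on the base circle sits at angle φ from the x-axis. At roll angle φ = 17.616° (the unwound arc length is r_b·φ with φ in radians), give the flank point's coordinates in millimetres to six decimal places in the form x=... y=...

pitch radius r_p = m·N/2 = 2.772·27/2 = 37.422000
base radius r_b = r_p·cos α = 37.422000·cos 24.390° = 34.082302
roll angle φ = 17.616° = 0.30745720 rad
x = r_b·(cos φ + φ·sin φ) = 34.082302·(0.95310619 + 0.30745720·0.30263606) = 35.655330
y = r_b·(sin φ − φ·cos φ) = 34.082302·(0.30263606 − 0.30745720·0.95310619) = 0.327078

x=35.655330 y=0.327078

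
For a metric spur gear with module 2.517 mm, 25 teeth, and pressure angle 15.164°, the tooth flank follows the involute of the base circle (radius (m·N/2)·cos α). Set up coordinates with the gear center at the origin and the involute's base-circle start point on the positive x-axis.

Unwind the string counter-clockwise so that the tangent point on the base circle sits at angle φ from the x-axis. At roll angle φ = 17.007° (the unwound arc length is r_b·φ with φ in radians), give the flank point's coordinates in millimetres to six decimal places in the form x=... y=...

x=31.675458 y=0.262401

pitch radius r_p = m·N/2 = 2.517·25/2 = 31.462500
base radius r_b = r_p·cos α = 31.462500·cos 15.164° = 30.367009
roll angle φ = 17.007° = 0.29682815 rad
x = r_b·(cos φ + φ·sin φ) = 30.367009·(0.95626903 + 0.29682815·0.29248854) = 31.675458
y = r_b·(sin φ − φ·cos φ) = 30.367009·(0.29248854 − 0.29682815·0.95626903) = 0.262401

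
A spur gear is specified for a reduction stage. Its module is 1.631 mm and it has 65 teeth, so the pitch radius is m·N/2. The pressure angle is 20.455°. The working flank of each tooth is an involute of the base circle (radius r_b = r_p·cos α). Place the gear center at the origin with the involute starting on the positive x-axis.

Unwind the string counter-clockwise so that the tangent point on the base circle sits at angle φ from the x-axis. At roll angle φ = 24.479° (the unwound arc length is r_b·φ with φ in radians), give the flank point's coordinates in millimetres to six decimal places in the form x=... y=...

pitch radius r_p = m·N/2 = 1.631·65/2 = 53.007500
base radius r_b = r_p·cos α = 53.007500·cos 20.455° = 49.665216
roll angle φ = 24.479° = 0.42723915 rad
x = r_b·(cos φ + φ·sin φ) = 49.665216·(0.91011320 + 0.42723915·0.41435970) = 53.993235
y = r_b·(sin φ − φ·cos φ) = 49.665216·(0.41435970 − 0.42723915·0.91011320) = 1.267640

x=53.993235 y=1.267640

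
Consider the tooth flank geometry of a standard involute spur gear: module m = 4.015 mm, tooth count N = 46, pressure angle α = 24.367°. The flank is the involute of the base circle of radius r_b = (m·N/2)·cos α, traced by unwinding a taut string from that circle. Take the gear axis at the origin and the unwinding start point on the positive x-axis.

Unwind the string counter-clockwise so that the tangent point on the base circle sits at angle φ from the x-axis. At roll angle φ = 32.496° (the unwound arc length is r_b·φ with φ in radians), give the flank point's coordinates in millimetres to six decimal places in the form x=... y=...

pitch radius r_p = m·N/2 = 4.015·46/2 = 92.345000
base radius r_b = r_p·cos α = 92.345000·cos 24.367° = 84.119040
roll angle φ = 32.496° = 0.56716219 rad
x = r_b·(cos φ + φ·sin φ) = 84.119040·(0.84342895 + 0.56716219·0.53724073) = 96.579727
y = r_b·(sin φ − φ·cos φ) = 84.119040·(0.53724073 − 0.56716219·0.84342895) = 4.952905

x=96.579727 y=4.952905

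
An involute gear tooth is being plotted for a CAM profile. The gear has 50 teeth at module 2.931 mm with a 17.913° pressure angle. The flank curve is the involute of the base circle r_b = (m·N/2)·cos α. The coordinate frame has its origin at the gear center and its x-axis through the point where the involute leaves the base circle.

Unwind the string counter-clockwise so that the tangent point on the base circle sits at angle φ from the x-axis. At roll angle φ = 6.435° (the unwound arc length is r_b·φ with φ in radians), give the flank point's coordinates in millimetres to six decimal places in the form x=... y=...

x=70.161324 y=0.032884

pitch radius r_p = m·N/2 = 2.931·50/2 = 73.275000
base radius r_b = r_p·cos α = 73.275000·cos 17.913° = 69.722968
roll angle φ = 6.435° = 0.11231194 rad
x = r_b·(cos φ + φ·sin φ) = 69.722968·(0.99369964 + 0.11231194·0.11207597) = 70.161324
y = r_b·(sin φ − φ·cos φ) = 69.722968·(0.11207597 − 0.11231194·0.99369964) = 0.032884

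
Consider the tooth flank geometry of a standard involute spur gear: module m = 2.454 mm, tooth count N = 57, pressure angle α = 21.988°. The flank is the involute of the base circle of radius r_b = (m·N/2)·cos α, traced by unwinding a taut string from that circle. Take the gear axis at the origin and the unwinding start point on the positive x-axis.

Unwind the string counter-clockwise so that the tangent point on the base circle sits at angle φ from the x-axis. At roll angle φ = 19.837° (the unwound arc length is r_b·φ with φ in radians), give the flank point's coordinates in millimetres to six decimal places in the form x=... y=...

x=68.622951 y=0.886433

pitch radius r_p = m·N/2 = 2.454·57/2 = 69.939000
base radius r_b = r_p·cos α = 69.939000·cos 21.988° = 64.851797
roll angle φ = 19.837° = 0.34622096 rad
x = r_b·(cos φ + φ·sin φ) = 64.851797·(0.94066183 + 0.34622096·0.33934544) = 68.622951
y = r_b·(sin φ − φ·cos φ) = 64.851797·(0.33934544 − 0.34622096·0.94066183) = 0.886433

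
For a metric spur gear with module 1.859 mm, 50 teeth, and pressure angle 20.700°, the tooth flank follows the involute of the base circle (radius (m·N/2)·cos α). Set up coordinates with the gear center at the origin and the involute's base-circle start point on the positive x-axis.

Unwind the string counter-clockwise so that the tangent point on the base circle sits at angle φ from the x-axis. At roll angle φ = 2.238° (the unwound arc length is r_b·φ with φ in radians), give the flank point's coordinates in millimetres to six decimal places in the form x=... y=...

x=43.507914 y=0.000863

pitch radius r_p = m·N/2 = 1.859·50/2 = 46.475000
base radius r_b = r_p·cos α = 46.475000·cos 20.700° = 43.474761
roll angle φ = 2.238° = 0.03906047 rad
x = r_b·(cos φ + φ·sin φ) = 43.474761·(0.99923724 + 0.03906047·0.03905054) = 43.507914
y = r_b·(sin φ − φ·cos φ) = 43.474761·(0.03905054 − 0.03906047·0.99923724) = 0.000863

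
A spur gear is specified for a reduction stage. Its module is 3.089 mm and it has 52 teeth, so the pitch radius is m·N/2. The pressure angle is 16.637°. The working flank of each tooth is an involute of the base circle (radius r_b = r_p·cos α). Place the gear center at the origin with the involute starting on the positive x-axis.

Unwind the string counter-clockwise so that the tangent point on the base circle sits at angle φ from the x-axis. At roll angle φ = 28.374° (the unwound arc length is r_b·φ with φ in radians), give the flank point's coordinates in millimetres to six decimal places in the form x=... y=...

pitch radius r_p = m·N/2 = 3.089·52/2 = 80.314000
base radius r_b = r_p·cos α = 80.314000·cos 16.637° = 76.951886
roll angle φ = 28.374° = 0.49521972 rad
x = r_b·(cos φ + φ·sin φ) = 76.951886·(0.87986431 + 0.49521972·0.47522499) = 85.817136
y = r_b·(sin φ − φ·cos φ) = 76.951886·(0.47522499 − 0.49521972·0.87986431) = 3.039509

x=85.817136 y=3.039509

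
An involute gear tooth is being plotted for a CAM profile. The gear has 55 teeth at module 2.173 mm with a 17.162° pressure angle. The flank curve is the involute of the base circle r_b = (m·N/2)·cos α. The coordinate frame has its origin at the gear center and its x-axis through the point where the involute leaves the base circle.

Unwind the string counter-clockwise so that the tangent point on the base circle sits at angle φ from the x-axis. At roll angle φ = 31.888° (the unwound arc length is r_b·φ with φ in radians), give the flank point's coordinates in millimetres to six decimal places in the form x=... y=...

x=65.266503 y=3.180474

pitch radius r_p = m·N/2 = 2.173·55/2 = 59.757500
base radius r_b = r_p·cos α = 59.757500·cos 17.162° = 57.096754
roll angle φ = 31.888° = 0.55655059 rad
x = r_b·(cos φ + φ·sin φ) = 57.096754·(0.84908234 + 0.55655059·0.52826051) = 65.266503
y = r_b·(sin φ − φ·cos φ) = 57.096754·(0.52826051 − 0.55655059·0.84908234) = 3.180474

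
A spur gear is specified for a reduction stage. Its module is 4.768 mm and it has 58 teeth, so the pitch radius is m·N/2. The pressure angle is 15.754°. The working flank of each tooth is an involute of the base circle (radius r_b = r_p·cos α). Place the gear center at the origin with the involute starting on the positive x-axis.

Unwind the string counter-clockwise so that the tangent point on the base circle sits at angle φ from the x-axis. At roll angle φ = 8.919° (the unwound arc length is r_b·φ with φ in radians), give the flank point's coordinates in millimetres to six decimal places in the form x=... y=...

pitch radius r_p = m·N/2 = 4.768·58/2 = 138.272000
base radius r_b = r_p·cos α = 138.272000·cos 15.754° = 133.077990
roll angle φ = 8.919° = 0.15566592 rad
x = r_b·(cos φ + φ·sin φ) = 133.077990·(0.98790851 + 0.15566592·0.15503800) = 134.680600
y = r_b·(sin φ − φ·cos φ) = 133.077990·(0.15503800 − 0.15566592·0.98790851) = 0.166922

x=134.680600 y=0.166922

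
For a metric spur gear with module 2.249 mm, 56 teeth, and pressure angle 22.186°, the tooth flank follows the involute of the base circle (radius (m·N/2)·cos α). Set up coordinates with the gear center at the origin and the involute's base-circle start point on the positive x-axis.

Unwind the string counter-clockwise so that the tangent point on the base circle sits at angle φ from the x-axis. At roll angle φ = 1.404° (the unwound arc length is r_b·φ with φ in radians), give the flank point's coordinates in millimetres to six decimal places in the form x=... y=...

x=58.327238 y=0.000286

pitch radius r_p = m·N/2 = 2.249·56/2 = 62.972000
base radius r_b = r_p·cos α = 62.972000·cos 22.186° = 58.309735
roll angle φ = 1.404° = 0.02450442 rad
x = r_b·(cos φ + φ·sin φ) = 58.309735·(0.99969978 + 0.02450442·0.02450197) = 58.327238
y = r_b·(sin φ − φ·cos φ) = 58.309735·(0.02450197 − 0.02450442·0.99969978) = 0.000286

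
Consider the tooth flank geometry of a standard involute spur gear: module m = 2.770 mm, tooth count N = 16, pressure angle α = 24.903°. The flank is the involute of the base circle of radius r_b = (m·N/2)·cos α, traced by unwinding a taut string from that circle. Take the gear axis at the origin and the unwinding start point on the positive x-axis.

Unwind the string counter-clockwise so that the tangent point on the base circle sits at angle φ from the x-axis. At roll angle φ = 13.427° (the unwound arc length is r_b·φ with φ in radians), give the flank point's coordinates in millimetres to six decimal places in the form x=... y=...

x=20.643965 y=0.085753

pitch radius r_p = m·N/2 = 2.770·16/2 = 22.160000
base radius r_b = r_p·cos α = 22.160000·cos 24.903° = 20.099607
roll angle φ = 13.427° = 0.23434536 rad
x = r_b·(cos φ + φ·sin φ) = 20.099607·(0.97266656 + 0.23434536·0.23220629) = 20.643965
y = r_b·(sin φ − φ·cos φ) = 20.099607·(0.23220629 − 0.23434536·0.97266656) = 0.085753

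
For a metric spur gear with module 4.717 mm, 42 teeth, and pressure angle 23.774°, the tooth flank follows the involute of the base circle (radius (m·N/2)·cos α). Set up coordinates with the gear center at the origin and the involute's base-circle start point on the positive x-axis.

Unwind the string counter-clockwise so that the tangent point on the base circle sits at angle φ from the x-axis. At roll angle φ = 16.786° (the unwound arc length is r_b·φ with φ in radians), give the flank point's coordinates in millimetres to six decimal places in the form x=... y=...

pitch radius r_p = m·N/2 = 4.717·42/2 = 99.057000
base radius r_b = r_p·cos α = 99.057000·cos 23.774° = 90.651290
roll angle φ = 16.786° = 0.29297097 rad
x = r_b·(cos φ + φ·sin φ) = 90.651290·(0.95739009 + 0.29297097·0.28879787) = 94.458598
y = r_b·(sin φ − φ·cos φ) = 90.651290·(0.28879787 − 0.29297097·0.95739009) = 0.753346

x=94.458598 y=0.753346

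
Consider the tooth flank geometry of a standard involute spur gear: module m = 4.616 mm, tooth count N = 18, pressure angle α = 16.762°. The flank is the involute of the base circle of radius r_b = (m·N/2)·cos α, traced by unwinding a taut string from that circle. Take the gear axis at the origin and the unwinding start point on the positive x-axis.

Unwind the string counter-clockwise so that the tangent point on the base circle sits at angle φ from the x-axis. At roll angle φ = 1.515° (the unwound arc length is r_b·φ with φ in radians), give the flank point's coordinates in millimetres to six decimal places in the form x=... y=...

x=39.792740 y=0.000245

pitch radius r_p = m·N/2 = 4.616·18/2 = 41.544000
base radius r_b = r_p·cos α = 41.544000·cos 16.762° = 39.778836
roll angle φ = 1.515° = 0.02644174 rad
x = r_b·(cos φ + φ·sin φ) = 39.778836·(0.99965044 + 0.02644174·0.02643866) = 39.792740
y = r_b·(sin φ − φ·cos φ) = 39.778836·(0.02643866 − 0.02644174·0.99965044) = 0.000245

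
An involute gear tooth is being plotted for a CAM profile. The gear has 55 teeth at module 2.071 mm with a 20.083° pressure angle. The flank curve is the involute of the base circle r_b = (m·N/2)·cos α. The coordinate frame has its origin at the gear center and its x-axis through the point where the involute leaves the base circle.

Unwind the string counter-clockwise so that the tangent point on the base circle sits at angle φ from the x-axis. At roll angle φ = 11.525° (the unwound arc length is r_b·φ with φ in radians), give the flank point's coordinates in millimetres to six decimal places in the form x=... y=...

x=54.560770 y=0.144526

pitch radius r_p = m·N/2 = 2.071·55/2 = 56.952500
base radius r_b = r_p·cos α = 56.952500·cos 20.083° = 53.489570
roll angle φ = 11.525° = 0.20114920 rad
x = r_b·(cos φ + φ·sin φ) = 53.489570·(0.97983762 + 0.20114920·0.19979549) = 54.560770
y = r_b·(sin φ − φ·cos φ) = 53.489570·(0.19979549 − 0.20114920·0.97983762) = 0.144526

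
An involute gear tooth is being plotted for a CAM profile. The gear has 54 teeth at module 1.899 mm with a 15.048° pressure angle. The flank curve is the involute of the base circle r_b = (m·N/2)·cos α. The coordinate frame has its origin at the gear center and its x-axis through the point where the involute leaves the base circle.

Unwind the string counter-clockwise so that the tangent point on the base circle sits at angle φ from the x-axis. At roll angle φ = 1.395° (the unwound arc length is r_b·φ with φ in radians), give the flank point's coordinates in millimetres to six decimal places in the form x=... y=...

x=49.529454 y=0.000238

pitch radius r_p = m·N/2 = 1.899·54/2 = 51.273000
base radius r_b = r_p·cos α = 51.273000·cos 15.048° = 49.514780
roll angle φ = 1.395° = 0.02434734 rad
x = r_b·(cos φ + φ·sin φ) = 49.514780·(0.99970362 + 0.02434734·0.02434494) = 49.529454
y = r_b·(sin φ − φ·cos φ) = 49.514780·(0.02434494 − 0.02434734·0.99970362) = 0.000238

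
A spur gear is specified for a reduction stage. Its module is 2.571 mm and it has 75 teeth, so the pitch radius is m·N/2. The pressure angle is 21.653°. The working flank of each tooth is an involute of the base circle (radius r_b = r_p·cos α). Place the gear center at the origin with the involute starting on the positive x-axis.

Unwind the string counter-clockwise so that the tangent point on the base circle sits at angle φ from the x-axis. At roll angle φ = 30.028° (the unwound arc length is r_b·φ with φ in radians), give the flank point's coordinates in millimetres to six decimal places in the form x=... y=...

pitch radius r_p = m·N/2 = 2.571·75/2 = 96.412500
base radius r_b = r_p·cos α = 96.412500·cos 21.653° = 89.609206
roll angle φ = 30.028° = 0.52408747 rad
x = r_b·(cos φ + φ·sin φ) = 89.609206·(0.86578095 + 0.52408747·0.50042316) = 101.083348
y = r_b·(sin φ − φ·cos φ) = 89.609206·(0.50042316 − 0.52408747·0.86578095) = 4.182798

x=101.083348 y=4.182798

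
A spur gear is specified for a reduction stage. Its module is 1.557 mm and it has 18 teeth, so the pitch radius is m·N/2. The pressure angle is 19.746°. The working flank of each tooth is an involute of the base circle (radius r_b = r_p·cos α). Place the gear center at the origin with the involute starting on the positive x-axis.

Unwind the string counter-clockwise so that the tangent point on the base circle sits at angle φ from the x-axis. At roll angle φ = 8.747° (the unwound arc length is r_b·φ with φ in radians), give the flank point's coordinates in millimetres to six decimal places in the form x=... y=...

pitch radius r_p = m·N/2 = 1.557·18/2 = 14.013000
base radius r_b = r_p·cos α = 14.013000·cos 19.746° = 13.189030
roll angle φ = 8.747° = 0.15266395 rad
x = r_b·(cos φ + φ·sin φ) = 13.189030·(0.98836947 + 0.15266395·0.15207164) = 13.341829
y = r_b·(sin φ − φ·cos φ) = 13.189030·(0.15207164 − 0.15266395·0.98836947) = 0.015606

x=13.341829 y=0.015606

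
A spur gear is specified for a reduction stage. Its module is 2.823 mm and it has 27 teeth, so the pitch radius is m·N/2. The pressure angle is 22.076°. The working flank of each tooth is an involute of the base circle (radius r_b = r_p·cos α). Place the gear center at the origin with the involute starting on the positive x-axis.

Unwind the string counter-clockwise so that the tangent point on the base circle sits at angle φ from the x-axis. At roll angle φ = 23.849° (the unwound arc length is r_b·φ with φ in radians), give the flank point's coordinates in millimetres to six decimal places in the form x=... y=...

x=38.244667 y=0.834364

pitch radius r_p = m·N/2 = 2.823·27/2 = 38.110500
base radius r_b = r_p·cos α = 38.110500·cos 22.076° = 35.316472
roll angle φ = 23.849° = 0.41624357 rad
x = r_b·(cos φ + φ·sin φ) = 35.316472·(0.91461422 + 0.41624357·0.40432763) = 38.244667
y = r_b·(sin φ − φ·cos φ) = 35.316472·(0.40432763 − 0.41624357·0.91461422) = 0.834364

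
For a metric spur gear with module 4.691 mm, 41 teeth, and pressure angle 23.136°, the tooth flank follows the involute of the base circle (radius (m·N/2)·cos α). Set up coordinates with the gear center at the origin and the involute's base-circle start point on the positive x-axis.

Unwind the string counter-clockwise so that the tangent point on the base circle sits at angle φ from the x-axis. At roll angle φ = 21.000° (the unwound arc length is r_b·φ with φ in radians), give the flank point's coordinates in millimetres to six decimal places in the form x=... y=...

x=94.173144 y=1.431956

pitch radius r_p = m·N/2 = 4.691·41/2 = 96.165500
base radius r_b = r_p·cos α = 96.165500·cos 23.136° = 88.431371
roll angle φ = 21.000° = 0.36651914 rad
x = r_b·(cos φ + φ·sin φ) = 88.431371·(0.93358043 + 0.36651914·0.35836795) = 94.173144
y = r_b·(sin φ − φ·cos φ) = 88.431371·(0.35836795 − 0.36651914·0.93358043) = 1.431956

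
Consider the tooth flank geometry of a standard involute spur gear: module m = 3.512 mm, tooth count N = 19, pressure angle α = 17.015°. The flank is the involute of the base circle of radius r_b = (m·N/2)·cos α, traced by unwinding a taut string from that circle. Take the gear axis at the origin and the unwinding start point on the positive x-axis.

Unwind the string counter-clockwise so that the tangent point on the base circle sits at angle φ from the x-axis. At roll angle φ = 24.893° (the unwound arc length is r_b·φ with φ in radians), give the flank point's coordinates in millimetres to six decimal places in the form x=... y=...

pitch radius r_p = m·N/2 = 3.512·19/2 = 33.364000
base radius r_b = r_p·cos α = 33.364000·cos 17.015° = 31.903597
roll angle φ = 24.893° = 0.43446481 rad
x = r_b·(cos φ + φ·sin φ) = 31.903597·(0.90709545 + 0.43446481·0.42092499) = 34.774045
y = r_b·(sin φ − φ·cos φ) = 31.903597·(0.42092499 − 0.43446481·0.90709545) = 0.855780

x=34.774045 y=0.855780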